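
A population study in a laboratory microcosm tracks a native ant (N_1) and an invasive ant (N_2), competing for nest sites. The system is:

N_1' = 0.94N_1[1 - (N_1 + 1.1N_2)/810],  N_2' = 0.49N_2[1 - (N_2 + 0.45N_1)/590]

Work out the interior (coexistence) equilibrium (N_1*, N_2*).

N_1* ≈ 319, N_2* ≈ 447

Setting both brackets to zero gives the nullclines N_1 + 1.1N_2 = 810 and 0.45N_1 + N_2 = 590.
Substituting N_2 = 590 - 0.45N_1 into the first: N_1(1 - 1.1·0.45) = 810 - 1.1·590.
So N_1* = 161/0.505 = 319, and then N_2* = 590 - 0.45·319 = 447.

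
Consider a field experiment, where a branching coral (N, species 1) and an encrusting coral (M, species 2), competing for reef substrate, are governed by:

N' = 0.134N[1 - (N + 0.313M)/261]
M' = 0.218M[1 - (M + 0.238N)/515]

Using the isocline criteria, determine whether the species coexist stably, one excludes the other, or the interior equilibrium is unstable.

stable coexistence

Compare the nullcline intercepts: K1/α12 = 261/0.313 = 834 > K2 = 515; K2/α21 = 515/0.238 = 2160 > K1 = 261.
Since both inequalities hold, each species can invade when rare, so the interior equilibrium is stable.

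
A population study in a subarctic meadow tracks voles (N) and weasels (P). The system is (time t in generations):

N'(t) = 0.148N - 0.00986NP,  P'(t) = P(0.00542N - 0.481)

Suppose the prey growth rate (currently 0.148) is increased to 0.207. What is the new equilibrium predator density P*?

P* ≈ 21

At the interior fixed point, setting dN/dt = 0 with N > 0 fixes P* = (prey growth rate)/(NP coefficient) — independent of the other coefficients.
With the change, P* = 0.207/0.00986 = 21; it rises from 15.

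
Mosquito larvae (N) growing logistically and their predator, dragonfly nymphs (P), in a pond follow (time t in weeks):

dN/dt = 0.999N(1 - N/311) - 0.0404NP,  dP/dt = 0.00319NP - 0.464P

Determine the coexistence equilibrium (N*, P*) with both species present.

From dP/dt = 0 with P > 0: 0.00319N* = 0.464, so N* = 145.
Substitute into dN/dt = 0: 0.999(1 - 145/311) = 0.0404P*.
The bracket is 0.532, giving P* = 0.532/0.0404 = 13.2.

N* ≈ 145, P* ≈ 13.2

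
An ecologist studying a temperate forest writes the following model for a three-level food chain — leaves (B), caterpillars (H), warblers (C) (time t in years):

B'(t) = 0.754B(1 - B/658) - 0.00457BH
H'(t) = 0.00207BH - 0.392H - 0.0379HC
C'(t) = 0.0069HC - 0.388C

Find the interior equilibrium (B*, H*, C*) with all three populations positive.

B* ≈ 434, H* ≈ 56.2, C* ≈ 13.3

From dC/dt = 0: 0.0069H* = 0.388, so H* = 56.2.
From dB/dt = 0: 0.754(1 - B*/658) = 0.00457·56.2, giving B* = 658·(1 - 0.341) = 434.
From dH/dt = 0: 0.00207·434 - 0.392 = 0.0379C*, so C* = 0.506/0.0379 = 13.3.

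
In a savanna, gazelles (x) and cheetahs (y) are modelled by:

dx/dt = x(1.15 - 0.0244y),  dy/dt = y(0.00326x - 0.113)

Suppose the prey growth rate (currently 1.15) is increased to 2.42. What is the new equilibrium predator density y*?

y* ≈ 99.2

At the interior fixed point, setting dx/dt = 0 with x > 0 fixes y* = (prey growth rate)/(xy coefficient) — independent of the other coefficients.
With the change, y* = 2.42/0.0244 = 99.2; it rises from 47.1.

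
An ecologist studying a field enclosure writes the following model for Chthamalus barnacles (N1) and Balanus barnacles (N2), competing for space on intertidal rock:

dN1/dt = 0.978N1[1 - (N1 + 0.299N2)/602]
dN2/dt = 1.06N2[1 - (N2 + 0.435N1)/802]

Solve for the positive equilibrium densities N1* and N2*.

N1* ≈ 416, N2* ≈ 621

Setting both brackets to zero gives the nullclines N1 + 0.299N2 = 602 and 0.435N1 + N2 = 802.
Substituting N2 = 802 - 0.435N1 into the first: N1(1 - 0.299·0.435) = 602 - 0.299·802.
So N1* = 362/0.87 = 416, and then N2* = 802 - 0.435·416 = 621.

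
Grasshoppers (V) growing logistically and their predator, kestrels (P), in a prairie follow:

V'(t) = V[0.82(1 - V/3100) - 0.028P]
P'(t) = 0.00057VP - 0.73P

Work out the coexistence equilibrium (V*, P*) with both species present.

From dP/dt = 0 with P > 0: 0.00057V* = 0.73, so V* = 1280.
Substitute into dV/dt = 0: 0.82(1 - 1280/3100) = 0.028P*.
The bracket is 0.587, giving P* = 0.481/0.028 = 17.2.

V* ≈ 1280, P* ≈ 17.2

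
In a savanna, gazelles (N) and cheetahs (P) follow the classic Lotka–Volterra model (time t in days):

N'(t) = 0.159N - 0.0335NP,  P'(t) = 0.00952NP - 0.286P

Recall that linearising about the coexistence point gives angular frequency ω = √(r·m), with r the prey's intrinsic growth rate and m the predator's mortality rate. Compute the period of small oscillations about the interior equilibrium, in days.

Here r = 0.159 and m = 0.286, so r·m = 0.0455.
ω = √0.0455 = 0.213 per day, hence T = 2π/ω ≈ 29.5 days.

T ≈ 29.5 days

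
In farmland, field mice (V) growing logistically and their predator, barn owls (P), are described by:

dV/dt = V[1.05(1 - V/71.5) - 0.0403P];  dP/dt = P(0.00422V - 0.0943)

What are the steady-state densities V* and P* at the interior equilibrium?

From dP/dt = 0 with P > 0: 0.00422V* = 0.0943, so V* = 22.3.
Substitute into dV/dt = 0: 1.05(1 - 22.3/71.5) = 0.0403P*.
The bracket is 0.687, giving P* = 0.722/0.0403 = 17.9.

V* ≈ 22.3, P* ≈ 17.9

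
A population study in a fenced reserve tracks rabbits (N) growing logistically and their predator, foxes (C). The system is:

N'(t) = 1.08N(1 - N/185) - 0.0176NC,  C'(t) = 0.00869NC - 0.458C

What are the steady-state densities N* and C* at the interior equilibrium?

N* ≈ 52.7, C* ≈ 43.9

From dC/dt = 0 with C > 0: 0.00869N* = 0.458, so N* = 52.7.
Substitute into dN/dt = 0: 1.08(1 - 52.7/185) = 0.0176C*.
The bracket is 0.715, giving C* = 0.772/0.0176 = 43.9.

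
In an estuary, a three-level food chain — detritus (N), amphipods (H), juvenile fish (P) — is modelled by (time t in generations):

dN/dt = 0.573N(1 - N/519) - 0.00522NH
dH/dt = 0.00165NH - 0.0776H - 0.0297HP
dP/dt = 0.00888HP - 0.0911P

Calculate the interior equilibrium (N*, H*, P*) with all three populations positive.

From dP/dt = 0: 0.00888H* = 0.0911, so H* = 10.3.
From dN/dt = 0: 0.573(1 - N*/519) = 0.00522·10.3, giving N* = 519·(1 - 0.0935) = 470.
From dH/dt = 0: 0.00165·470 - 0.0776 = 0.0297P*, so P* = 0.699/0.0297 = 23.5.

N* ≈ 470, H* ≈ 10.3, P* ≈ 23.5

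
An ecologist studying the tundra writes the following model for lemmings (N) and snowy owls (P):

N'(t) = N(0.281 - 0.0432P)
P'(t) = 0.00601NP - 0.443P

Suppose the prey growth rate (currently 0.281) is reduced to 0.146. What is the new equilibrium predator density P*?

P* ≈ 3.38

At the interior fixed point, setting dN/dt = 0 with N > 0 fixes P* = (prey growth rate)/(NP coefficient) — independent of the other coefficients.
With the change, P* = 0.146/0.0432 = 3.38; it falls from 6.5.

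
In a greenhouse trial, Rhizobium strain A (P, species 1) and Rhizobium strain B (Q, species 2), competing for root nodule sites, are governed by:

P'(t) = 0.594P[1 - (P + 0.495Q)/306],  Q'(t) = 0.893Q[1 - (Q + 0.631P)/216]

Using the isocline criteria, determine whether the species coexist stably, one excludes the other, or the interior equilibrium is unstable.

Compare the nullcline intercepts: K1/α12 = 306/0.495 = 618 > K2 = 216; K2/α21 = 216/0.631 = 342 > K1 = 306.
Since both inequalities hold, each species can invade when rare, so the interior equilibrium is stable.

stable coexistence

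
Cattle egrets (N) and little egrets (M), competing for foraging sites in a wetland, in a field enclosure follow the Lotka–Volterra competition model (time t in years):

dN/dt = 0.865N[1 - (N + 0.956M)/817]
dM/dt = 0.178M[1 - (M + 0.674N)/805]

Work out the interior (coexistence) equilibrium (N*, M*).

N* ≈ 133, M* ≈ 715

Setting both brackets to zero gives the nullclines N + 0.956M = 817 and 0.674N + M = 805.
Substituting M = 805 - 0.674N into the first: N(1 - 0.956·0.674) = 817 - 0.956·805.
So N* = 47.4/0.356 = 133, and then M* = 805 - 0.674·133 = 715.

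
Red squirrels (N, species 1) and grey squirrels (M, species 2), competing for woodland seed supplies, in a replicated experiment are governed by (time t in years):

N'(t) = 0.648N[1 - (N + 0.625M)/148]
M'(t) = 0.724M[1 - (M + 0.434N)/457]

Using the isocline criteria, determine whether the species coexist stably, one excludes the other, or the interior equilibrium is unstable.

Compare the nullcline intercepts: K1/α12 = 148/0.625 = 237 < K2 = 457; K2/α21 = 457/0.434 = 1050 > K1 = 148.
Since the inequalities point opposite ways, species 2 can invade but species 1 cannot.

species 2 excludes species 1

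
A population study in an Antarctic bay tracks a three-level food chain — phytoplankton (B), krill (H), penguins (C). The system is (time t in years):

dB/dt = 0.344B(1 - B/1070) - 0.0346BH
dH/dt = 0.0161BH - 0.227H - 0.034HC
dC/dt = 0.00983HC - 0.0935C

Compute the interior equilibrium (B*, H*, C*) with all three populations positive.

B* ≈ 46.3, H* ≈ 9.51, C* ≈ 15.3

From dC/dt = 0: 0.00983H* = 0.0935, so H* = 9.51.
From dB/dt = 0: 0.344(1 - B*/1070) = 0.0346·9.51, giving B* = 1070·(1 - 0.957) = 46.3.
From dH/dt = 0: 0.0161·46.3 - 0.227 = 0.034C*, so C* = 0.519/0.034 = 15.3.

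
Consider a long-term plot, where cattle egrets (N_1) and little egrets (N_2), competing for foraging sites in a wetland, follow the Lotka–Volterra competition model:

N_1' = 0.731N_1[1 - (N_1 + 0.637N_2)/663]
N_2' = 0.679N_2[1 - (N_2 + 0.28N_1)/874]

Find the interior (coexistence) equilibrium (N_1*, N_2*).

N_1* ≈ 129, N_2* ≈ 838

Setting both brackets to zero gives the nullclines N_1 + 0.637N_2 = 663 and 0.28N_1 + N_2 = 874.
Substituting N_2 = 874 - 0.28N_1 into the first: N_1(1 - 0.637·0.28) = 663 - 0.637·874.
So N_1* = 106/0.822 = 129, and then N_2* = 874 - 0.28·129 = 838.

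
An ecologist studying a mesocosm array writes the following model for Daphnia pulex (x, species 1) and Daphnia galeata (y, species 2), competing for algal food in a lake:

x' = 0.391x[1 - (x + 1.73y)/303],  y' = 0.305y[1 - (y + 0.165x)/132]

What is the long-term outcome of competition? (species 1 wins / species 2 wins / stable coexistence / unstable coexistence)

Compare the nullcline intercepts: K1/α12 = 303/1.73 = 175 > K2 = 132; K2/α21 = 132/0.165 = 800 > K1 = 303.
Since both inequalities hold, each species can invade when rare, so the interior equilibrium is stable.

stable coexistence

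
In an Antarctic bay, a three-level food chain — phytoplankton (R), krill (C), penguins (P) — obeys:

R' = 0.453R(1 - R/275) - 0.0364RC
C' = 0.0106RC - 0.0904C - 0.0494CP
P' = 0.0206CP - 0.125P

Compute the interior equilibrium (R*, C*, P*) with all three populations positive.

R* ≈ 141, C* ≈ 6.07, P* ≈ 28.4

From dP/dt = 0: 0.0206C* = 0.125, so C* = 6.07.
From dR/dt = 0: 0.453(1 - R*/275) = 0.0364·6.07, giving R* = 275·(1 - 0.488) = 141.
From dC/dt = 0: 0.0106·141 - 0.0904 = 0.0494P*, so P* = 1.4/0.0494 = 28.4.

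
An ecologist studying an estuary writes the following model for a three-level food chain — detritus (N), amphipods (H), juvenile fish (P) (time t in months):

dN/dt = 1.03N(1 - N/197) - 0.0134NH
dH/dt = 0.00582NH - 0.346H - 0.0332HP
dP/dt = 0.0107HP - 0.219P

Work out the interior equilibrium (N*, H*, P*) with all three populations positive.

From dP/dt = 0: 0.0107H* = 0.219, so H* = 20.5.
From dN/dt = 0: 1.03(1 - N*/197) = 0.0134·20.5, giving N* = 197·(1 - 0.266) = 145.
From dH/dt = 0: 0.00582·145 - 0.346 = 0.0332P*, so P* = 0.495/0.0332 = 14.9.

N* ≈ 145, H* ≈ 20.5, P* ≈ 14.9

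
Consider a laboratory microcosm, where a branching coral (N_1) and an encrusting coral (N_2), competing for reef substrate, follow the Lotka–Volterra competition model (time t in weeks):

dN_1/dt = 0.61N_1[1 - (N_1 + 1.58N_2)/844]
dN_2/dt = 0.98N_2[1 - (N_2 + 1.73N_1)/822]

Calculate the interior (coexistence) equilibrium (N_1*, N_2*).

N_1* ≈ 262, N_2* ≈ 368

Setting both brackets to zero gives the nullclines N_1 + 1.58N_2 = 844 and 1.73N_1 + N_2 = 822.
Substituting N_2 = 822 - 1.73N_1 into the first: N_1(1 - 1.58·1.73) = 844 - 1.58·822.
So N_1* = -455/-1.73 = 262, and then N_2* = 822 - 1.73·262 = 368.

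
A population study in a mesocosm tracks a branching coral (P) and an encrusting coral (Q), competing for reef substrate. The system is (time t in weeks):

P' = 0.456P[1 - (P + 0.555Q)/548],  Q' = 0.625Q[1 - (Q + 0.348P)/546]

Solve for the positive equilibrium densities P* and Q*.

P* ≈ 304, Q* ≈ 440

Setting both brackets to zero gives the nullclines P + 0.555Q = 548 and 0.348P + Q = 546.
Substituting Q = 546 - 0.348P into the first: P(1 - 0.555·0.348) = 548 - 0.555·546.
So P* = 245/0.807 = 304, and then Q* = 546 - 0.348·304 = 440.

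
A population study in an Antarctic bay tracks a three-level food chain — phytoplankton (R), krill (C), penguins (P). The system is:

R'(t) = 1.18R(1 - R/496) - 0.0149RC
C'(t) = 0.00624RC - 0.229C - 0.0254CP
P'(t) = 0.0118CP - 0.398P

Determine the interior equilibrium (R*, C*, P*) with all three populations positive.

From dP/dt = 0: 0.0118C* = 0.398, so C* = 33.7.
From dR/dt = 0: 1.18(1 - R*/496) = 0.0149·33.7, giving R* = 496·(1 - 0.426) = 285.
From dC/dt = 0: 0.00624·285 - 0.229 = 0.0254P*, so P* = 1.55/0.0254 = 60.9.

R* ≈ 285, C* ≈ 33.7, P* ≈ 60.9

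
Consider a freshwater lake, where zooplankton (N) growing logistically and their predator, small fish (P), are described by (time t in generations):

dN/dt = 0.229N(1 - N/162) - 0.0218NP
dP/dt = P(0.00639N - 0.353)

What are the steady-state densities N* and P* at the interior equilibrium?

From dP/dt = 0 with P > 0: 0.00639N* = 0.353, so N* = 55.2.
Substitute into dN/dt = 0: 0.229(1 - 55.2/162) = 0.0218P*.
The bracket is 0.659, giving P* = 0.151/0.0218 = 6.92.

N* ≈ 55.2, P* ≈ 6.92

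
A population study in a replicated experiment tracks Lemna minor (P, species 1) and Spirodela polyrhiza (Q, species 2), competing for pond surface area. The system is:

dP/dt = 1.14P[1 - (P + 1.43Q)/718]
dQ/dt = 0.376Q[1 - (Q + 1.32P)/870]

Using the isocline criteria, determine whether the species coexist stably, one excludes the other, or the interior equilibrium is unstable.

Compare the nullcline intercepts: K1/α12 = 718/1.43 = 502 < K2 = 870; K2/α21 = 870/1.32 = 659 < K1 = 718.
Since both are reversed, neither can invade when rare; the interior point is a saddle.

unstable coexistence (outcome depends on initial conditions)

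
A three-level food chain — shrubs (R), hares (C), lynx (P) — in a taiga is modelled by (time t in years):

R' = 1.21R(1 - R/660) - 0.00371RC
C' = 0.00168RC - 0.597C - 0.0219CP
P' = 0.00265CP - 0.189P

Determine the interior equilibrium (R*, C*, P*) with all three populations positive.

From dP/dt = 0: 0.00265C* = 0.189, so C* = 71.3.
From dR/dt = 0: 1.21(1 - R*/660) = 0.00371·71.3, giving R* = 660·(1 - 0.219) = 516.
From dC/dt = 0: 0.00168·516 - 0.597 = 0.0219P*, so P* = 0.269/0.0219 = 12.3.

R* ≈ 516, C* ≈ 71.3, P* ≈ 12.3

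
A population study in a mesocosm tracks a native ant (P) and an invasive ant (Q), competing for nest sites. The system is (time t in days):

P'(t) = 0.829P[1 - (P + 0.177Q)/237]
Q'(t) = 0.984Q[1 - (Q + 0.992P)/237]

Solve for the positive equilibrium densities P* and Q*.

Setting both brackets to zero gives the nullclines P + 0.177Q = 237 and 0.992P + Q = 237.
Substituting Q = 237 - 0.992P into the first: P(1 - 0.177·0.992) = 237 - 0.177·237.
So P* = 195/0.824 = 237, and then Q* = 237 - 0.992·237 = 2.3.

P* ≈ 237, Q* ≈ 2.3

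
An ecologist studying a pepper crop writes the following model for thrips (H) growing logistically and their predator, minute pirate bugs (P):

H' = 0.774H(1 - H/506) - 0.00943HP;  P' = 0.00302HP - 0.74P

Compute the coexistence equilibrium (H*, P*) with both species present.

From dP/dt = 0 with P > 0: 0.00302H* = 0.74, so H* = 245.
Substitute into dH/dt = 0: 0.774(1 - 245/506) = 0.00943P*.
The bracket is 0.516, giving P* = 0.399/0.00943 = 42.3.

H* ≈ 245, P* ≈ 42.3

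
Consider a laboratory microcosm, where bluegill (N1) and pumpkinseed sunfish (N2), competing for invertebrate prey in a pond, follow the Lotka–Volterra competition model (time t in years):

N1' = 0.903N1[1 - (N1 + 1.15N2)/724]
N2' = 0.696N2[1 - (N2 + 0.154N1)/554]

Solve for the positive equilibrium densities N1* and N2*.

N1* ≈ 106, N2* ≈ 538

Setting both brackets to zero gives the nullclines N1 + 1.15N2 = 724 and 0.154N1 + N2 = 554.
Substituting N2 = 554 - 0.154N1 into the first: N1(1 - 1.15·0.154) = 724 - 1.15·554.
So N1* = 86.9/0.823 = 106, and then N2* = 554 - 0.154·106 = 538.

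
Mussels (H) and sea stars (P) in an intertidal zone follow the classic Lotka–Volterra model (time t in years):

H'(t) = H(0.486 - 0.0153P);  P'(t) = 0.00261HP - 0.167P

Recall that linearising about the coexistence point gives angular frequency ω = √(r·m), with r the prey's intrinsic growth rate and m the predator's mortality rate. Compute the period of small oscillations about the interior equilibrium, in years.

Here r = 0.486 and m = 0.167, so r·m = 0.0812.
ω = √0.0812 = 0.285 per year, hence T = 2π/ω ≈ 22.1 years.

T ≈ 22.1 years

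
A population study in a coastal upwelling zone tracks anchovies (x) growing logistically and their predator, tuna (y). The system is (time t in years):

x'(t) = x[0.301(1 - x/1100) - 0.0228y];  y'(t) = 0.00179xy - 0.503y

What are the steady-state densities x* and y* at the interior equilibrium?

From dy/dt = 0 with y > 0: 0.00179x* = 0.503, so x* = 281.
Substitute into dx/dt = 0: 0.301(1 - 281/1100) = 0.0228y*.
The bracket is 0.745, giving y* = 0.224/0.0228 = 9.83.

x* ≈ 281, y* ≈ 9.83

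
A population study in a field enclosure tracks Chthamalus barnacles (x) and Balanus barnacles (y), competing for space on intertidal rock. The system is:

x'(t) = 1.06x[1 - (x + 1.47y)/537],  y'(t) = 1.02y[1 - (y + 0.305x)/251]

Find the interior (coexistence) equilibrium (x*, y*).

Setting both brackets to zero gives the nullclines x + 1.47y = 537 and 0.305x + y = 251.
Substituting y = 251 - 0.305x into the first: x(1 - 1.47·0.305) = 537 - 1.47·251.
So x* = 168/0.552 = 305, and then y* = 251 - 0.305·305 = 158.

x* ≈ 305, y* ≈ 158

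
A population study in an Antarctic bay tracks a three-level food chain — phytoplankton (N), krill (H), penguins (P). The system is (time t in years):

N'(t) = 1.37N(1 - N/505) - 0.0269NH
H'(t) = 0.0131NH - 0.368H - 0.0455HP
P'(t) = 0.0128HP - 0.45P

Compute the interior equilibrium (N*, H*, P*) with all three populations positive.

From dP/dt = 0: 0.0128H* = 0.45, so H* = 35.2.
From dN/dt = 0: 1.37(1 - N*/505) = 0.0269·35.2, giving N* = 505·(1 - 0.69) = 156.
From dH/dt = 0: 0.0131·156 - 0.368 = 0.0455P*, so P* = 1.68/0.0455 = 36.9.

N* ≈ 156, H* ≈ 35.2, P* ≈ 36.9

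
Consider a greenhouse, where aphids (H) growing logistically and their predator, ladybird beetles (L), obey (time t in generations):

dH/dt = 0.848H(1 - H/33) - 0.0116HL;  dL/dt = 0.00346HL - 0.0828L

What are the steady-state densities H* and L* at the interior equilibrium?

From dL/dt = 0 with L > 0: 0.00346H* = 0.0828, so H* = 23.9.
Substitute into dH/dt = 0: 0.848(1 - 23.9/33) = 0.0116L*.
The bracket is 0.275, giving L* = 0.233/0.0116 = 20.1.

H* ≈ 23.9, L* ≈ 20.1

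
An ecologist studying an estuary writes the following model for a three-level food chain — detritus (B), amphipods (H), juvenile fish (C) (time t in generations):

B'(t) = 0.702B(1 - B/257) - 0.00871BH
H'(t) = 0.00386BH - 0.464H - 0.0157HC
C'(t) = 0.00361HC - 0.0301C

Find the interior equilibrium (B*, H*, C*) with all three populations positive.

From dC/dt = 0: 0.00361H* = 0.0301, so H* = 8.34.
From dB/dt = 0: 0.702(1 - B*/257) = 0.00871·8.34, giving B* = 257·(1 - 0.103) = 230.
From dH/dt = 0: 0.00386·230 - 0.464 = 0.0157C*, so C* = 0.425/0.0157 = 27.1.

B* ≈ 230, H* ≈ 8.34, C* ≈ 27.1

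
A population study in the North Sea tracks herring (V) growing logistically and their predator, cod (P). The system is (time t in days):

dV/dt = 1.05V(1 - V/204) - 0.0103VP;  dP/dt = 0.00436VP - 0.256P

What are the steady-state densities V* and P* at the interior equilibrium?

V* ≈ 58.7, P* ≈ 72.6

From dP/dt = 0 with P > 0: 0.00436V* = 0.256, so V* = 58.7.
Substitute into dV/dt = 0: 1.05(1 - 58.7/204) = 0.0103P*.
The bracket is 0.712, giving P* = 0.748/0.0103 = 72.6.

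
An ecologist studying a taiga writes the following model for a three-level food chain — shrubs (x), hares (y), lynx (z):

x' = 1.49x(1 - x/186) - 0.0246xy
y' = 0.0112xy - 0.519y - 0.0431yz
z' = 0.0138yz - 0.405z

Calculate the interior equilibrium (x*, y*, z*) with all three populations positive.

x* ≈ 95.9, y* ≈ 29.3, z* ≈ 12.9

From dz/dt = 0: 0.0138y* = 0.405, so y* = 29.3.
From dx/dt = 0: 1.49(1 - x*/186) = 0.0246·29.3, giving x* = 186·(1 - 0.485) = 95.9.
From dy/dt = 0: 0.0112·95.9 - 0.519 = 0.0431z*, so z* = 0.555/0.0431 = 12.9.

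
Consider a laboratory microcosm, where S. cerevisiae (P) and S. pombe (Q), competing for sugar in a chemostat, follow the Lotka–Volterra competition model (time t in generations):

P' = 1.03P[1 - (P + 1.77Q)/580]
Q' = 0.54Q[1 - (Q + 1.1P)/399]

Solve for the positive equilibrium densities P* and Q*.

P* ≈ 133, Q* ≈ 252

Setting both brackets to zero gives the nullclines P + 1.77Q = 580 and 1.1P + Q = 399.
Substituting Q = 399 - 1.1P into the first: P(1 - 1.77·1.1) = 580 - 1.77·399.
So P* = -126/-0.947 = 133, and then Q* = 399 - 1.1·133 = 252.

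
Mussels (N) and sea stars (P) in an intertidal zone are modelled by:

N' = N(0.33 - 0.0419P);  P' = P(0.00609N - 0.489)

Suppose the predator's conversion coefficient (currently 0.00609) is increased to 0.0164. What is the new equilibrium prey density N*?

N* ≈ 29.8

At the interior fixed point, setting dP/dt = 0 with P > 0 fixes N* = (predator death rate)/(NP coefficient) — independent of the other coefficients.
With the change, N* = 0.489/0.0164 = 29.8; it falls from 80.3.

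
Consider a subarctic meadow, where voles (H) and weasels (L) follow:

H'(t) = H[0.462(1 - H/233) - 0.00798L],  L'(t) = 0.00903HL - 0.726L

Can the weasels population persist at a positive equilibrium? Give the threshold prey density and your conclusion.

Threshold H = 80.4; K > 80.4, so yes, the predator persists.

The predator equation gives dL/dt > 0 only when H > 0.726/0.00903 = 80.4.
Without the predator, H → K = 233. Since 233 > 80.4, the predator can invade and persist.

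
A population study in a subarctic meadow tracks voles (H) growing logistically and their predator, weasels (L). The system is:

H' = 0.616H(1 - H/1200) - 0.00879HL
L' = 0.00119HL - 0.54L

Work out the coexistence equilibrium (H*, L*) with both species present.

H* ≈ 454, L* ≈ 43.6

From dL/dt = 0 with L > 0: 0.00119H* = 0.54, so H* = 454.
Substitute into dH/dt = 0: 0.616(1 - 454/1200) = 0.00879L*.
The bracket is 0.622, giving L* = 0.383/0.00879 = 43.6.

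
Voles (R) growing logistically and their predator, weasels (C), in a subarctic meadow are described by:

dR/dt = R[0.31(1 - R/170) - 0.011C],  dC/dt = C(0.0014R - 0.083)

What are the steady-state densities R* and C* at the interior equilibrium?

From dC/dt = 0 with C > 0: 0.0014R* = 0.083, so R* = 59.3.
Substitute into dR/dt = 0: 0.31(1 - 59.3/170) = 0.011C*.
The bracket is 0.651, giving C* = 0.202/0.011 = 18.4.

R* ≈ 59.3, C* ≈ 18.4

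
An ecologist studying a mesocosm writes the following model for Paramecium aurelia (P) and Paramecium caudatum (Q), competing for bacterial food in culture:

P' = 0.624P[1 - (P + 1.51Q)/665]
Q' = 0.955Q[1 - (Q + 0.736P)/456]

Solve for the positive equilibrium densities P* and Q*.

P* ≈ 212, Q* ≈ 300

Setting both brackets to zero gives the nullclines P + 1.51Q = 665 and 0.736P + Q = 456.
Substituting Q = 456 - 0.736P into the first: P(1 - 1.51·0.736) = 665 - 1.51·456.
So P* = -23.6/-0.111 = 212, and then Q* = 456 - 0.736·212 = 300.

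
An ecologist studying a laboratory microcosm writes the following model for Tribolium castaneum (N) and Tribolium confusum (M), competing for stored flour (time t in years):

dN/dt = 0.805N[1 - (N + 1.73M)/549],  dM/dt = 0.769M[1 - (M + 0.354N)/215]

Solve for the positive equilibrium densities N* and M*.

Setting both brackets to zero gives the nullclines N + 1.73M = 549 and 0.354N + M = 215.
Substituting M = 215 - 0.354N into the first: N(1 - 1.73·0.354) = 549 - 1.73·215.
So N* = 177/0.388 = 457, and then M* = 215 - 0.354·457 = 53.3.

N* ≈ 457, M* ≈ 53.3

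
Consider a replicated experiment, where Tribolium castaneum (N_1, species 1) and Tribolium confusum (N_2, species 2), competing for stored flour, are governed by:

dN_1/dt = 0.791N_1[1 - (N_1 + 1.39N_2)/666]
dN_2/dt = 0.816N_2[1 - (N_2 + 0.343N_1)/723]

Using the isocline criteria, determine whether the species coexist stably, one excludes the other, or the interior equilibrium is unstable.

species 2 excludes species 1

Compare the nullcline intercepts: K1/α12 = 666/1.39 = 479 < K2 = 723; K2/α21 = 723/0.343 = 2110 > K1 = 666.
Since the inequalities point opposite ways, species 2 can invade but species 1 cannot.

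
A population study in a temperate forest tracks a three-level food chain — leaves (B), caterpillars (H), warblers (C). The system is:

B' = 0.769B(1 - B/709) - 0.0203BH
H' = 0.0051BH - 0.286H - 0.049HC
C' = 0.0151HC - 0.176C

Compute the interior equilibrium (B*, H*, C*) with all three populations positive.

From dC/dt = 0: 0.0151H* = 0.176, so H* = 11.7.
From dB/dt = 0: 0.769(1 - B*/709) = 0.0203·11.7, giving B* = 709·(1 - 0.308) = 491.
From dH/dt = 0: 0.0051·491 - 0.286 = 0.049C*, so C* = 2.22/0.049 = 45.3.

B* ≈ 491, H* ≈ 11.7, C* ≈ 45.3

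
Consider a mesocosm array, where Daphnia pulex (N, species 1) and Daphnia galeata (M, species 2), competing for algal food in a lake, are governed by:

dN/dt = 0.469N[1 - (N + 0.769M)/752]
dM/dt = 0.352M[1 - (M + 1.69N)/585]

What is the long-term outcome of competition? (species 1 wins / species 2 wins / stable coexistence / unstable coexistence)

Compare the nullcline intercepts: K1/α12 = 752/0.769 = 978 > K2 = 585; K2/α21 = 585/1.69 = 346 < K1 = 752.
Since the inequalities point opposite ways, species 1 can invade but species 2 cannot.

species 1 excludes species 2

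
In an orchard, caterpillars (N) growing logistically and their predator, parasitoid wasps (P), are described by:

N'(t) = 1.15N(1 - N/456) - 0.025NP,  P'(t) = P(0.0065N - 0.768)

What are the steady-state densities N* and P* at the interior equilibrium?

From dP/dt = 0 with P > 0: 0.0065N* = 0.768, so N* = 118.
Substitute into dN/dt = 0: 1.15(1 - 118/456) = 0.025P*.
The bracket is 0.741, giving P* = 0.852/0.025 = 34.1.

N* ≈ 118, P* ≈ 34.1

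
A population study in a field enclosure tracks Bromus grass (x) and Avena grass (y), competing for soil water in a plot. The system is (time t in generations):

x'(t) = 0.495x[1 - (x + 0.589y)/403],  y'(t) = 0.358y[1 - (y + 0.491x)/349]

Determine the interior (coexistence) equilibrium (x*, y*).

Setting both brackets to zero gives the nullclines x + 0.589y = 403 and 0.491x + y = 349.
Substituting y = 349 - 0.491x into the first: x(1 - 0.589·0.491) = 403 - 0.589·349.
So x* = 197/0.711 = 278, and then y* = 349 - 0.491·278 = 213.

x* ≈ 278, y* ≈ 213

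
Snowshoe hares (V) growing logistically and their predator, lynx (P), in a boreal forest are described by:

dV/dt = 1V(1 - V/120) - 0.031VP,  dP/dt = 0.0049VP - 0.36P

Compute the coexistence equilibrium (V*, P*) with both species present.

V* ≈ 73.5, P* ≈ 12.5

From dP/dt = 0 with P > 0: 0.0049V* = 0.36, so V* = 73.5.
Substitute into dV/dt = 0: 1(1 - 73.5/120) = 0.031P*.
The bracket is 0.388, giving P* = 0.388/0.031 = 12.5.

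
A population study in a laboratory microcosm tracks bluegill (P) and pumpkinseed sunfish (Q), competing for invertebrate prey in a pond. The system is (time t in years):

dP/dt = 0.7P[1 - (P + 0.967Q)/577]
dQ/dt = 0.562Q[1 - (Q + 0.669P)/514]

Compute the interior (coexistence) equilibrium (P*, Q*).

P* ≈ 226, Q* ≈ 362

Setting both brackets to zero gives the nullclines P + 0.967Q = 577 and 0.669P + Q = 514.
Substituting Q = 514 - 0.669P into the first: P(1 - 0.967·0.669) = 577 - 0.967·514.
So P* = 80/0.353 = 226, and then Q* = 514 - 0.669·226 = 362.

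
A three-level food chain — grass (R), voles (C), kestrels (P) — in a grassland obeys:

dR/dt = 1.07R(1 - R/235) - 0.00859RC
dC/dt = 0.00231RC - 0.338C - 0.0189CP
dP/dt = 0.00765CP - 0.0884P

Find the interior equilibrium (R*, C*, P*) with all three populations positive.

From dP/dt = 0: 0.00765C* = 0.0884, so C* = 11.6.
From dR/dt = 0: 1.07(1 - R*/235) = 0.00859·11.6, giving R* = 235·(1 - 0.0928) = 213.
From dC/dt = 0: 0.00231·213 - 0.338 = 0.0189P*, so P* = 0.154/0.0189 = 8.17.

R* ≈ 213, C* ≈ 11.6, P* ≈ 8.17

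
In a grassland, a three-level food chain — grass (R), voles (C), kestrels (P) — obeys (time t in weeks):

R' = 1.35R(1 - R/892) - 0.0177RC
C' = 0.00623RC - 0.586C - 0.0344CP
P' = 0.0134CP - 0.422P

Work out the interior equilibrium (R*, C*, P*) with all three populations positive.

From dP/dt = 0: 0.0134C* = 0.422, so C* = 31.5.
From dR/dt = 0: 1.35(1 - R*/892) = 0.0177·31.5, giving R* = 892·(1 - 0.413) = 524.
From dC/dt = 0: 0.00623·524 - 0.586 = 0.0344P*, so P* = 2.68/0.0344 = 77.8.

R* ≈ 524, C* ≈ 31.5, P* ≈ 77.8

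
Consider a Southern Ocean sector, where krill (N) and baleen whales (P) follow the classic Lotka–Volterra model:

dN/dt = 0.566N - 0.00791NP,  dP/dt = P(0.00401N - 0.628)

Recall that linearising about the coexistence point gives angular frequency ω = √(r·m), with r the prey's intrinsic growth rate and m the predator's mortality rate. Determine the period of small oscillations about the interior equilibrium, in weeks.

Here r = 0.566 and m = 0.628, so r·m = 0.355.
ω = √0.355 = 0.596 per week, hence T = 2π/ω ≈ 10.5 weeks.

T ≈ 10.5 weeks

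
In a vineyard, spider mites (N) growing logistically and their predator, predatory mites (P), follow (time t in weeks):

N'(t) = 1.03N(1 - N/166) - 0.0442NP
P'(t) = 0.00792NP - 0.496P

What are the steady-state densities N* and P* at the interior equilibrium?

From dP/dt = 0 with P > 0: 0.00792N* = 0.496, so N* = 62.6.
Substitute into dN/dt = 0: 1.03(1 - 62.6/166) = 0.0442P*.
The bracket is 0.623, giving P* = 0.641/0.0442 = 14.5.

N* ≈ 62.6, P* ≈ 14.5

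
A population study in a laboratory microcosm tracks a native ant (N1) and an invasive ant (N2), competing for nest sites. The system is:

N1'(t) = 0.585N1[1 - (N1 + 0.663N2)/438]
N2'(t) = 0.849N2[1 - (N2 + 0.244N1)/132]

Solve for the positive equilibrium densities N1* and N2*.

Setting both brackets to zero gives the nullclines N1 + 0.663N2 = 438 and 0.244N1 + N2 = 132.
Substituting N2 = 132 - 0.244N1 into the first: N1(1 - 0.663·0.244) = 438 - 0.663·132.
So N1* = 350/0.838 = 418, and then N2* = 132 - 0.244·418 = 30.

N1* ≈ 418, N2* ≈ 30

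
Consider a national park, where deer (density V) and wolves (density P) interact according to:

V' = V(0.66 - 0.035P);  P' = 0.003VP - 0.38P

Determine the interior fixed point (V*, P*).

Set dP/dt = 0 with P > 0: 0.003V - 0.38 = 0, so V* = 0.38/0.003 = 127.
Set dV/dt = 0 with V > 0: 0.66 - 0.035P = 0, so P* = 0.66/0.035 = 18.9.

V* ≈ 127, P* ≈ 18.9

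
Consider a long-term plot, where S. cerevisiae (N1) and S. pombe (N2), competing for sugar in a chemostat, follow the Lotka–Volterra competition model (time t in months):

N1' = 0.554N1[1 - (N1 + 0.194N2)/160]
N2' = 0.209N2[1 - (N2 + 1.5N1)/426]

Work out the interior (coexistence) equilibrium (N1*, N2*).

Setting both brackets to zero gives the nullclines N1 + 0.194N2 = 160 and 1.5N1 + N2 = 426.
Substituting N2 = 426 - 1.5N1 into the first: N1(1 - 0.194·1.5) = 160 - 0.194·426.
So N1* = 77.4/0.709 = 109, and then N2* = 426 - 1.5·109 = 262.

N1* ≈ 109, N2* ≈ 262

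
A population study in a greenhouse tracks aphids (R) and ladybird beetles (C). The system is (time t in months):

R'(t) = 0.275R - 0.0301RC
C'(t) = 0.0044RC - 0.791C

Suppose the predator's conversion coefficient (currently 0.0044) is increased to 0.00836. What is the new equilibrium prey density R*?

At the interior fixed point, setting dC/dt = 0 with C > 0 fixes R* = (predator death rate)/(RC coefficient) — independent of the other coefficients.
With the change, R* = 0.791/0.00836 = 94.6; it falls from 180.

R* ≈ 94.6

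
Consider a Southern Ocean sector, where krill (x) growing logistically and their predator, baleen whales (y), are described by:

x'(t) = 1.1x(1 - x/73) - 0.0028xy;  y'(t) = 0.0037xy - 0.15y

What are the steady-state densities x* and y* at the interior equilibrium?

From dy/dt = 0 with y > 0: 0.0037x* = 0.15, so x* = 40.5.
Substitute into dx/dt = 0: 1.1(1 - 40.5/73) = 0.0028y*.
The bracket is 0.445, giving y* = 0.489/0.0028 = 175.

x* ≈ 40.5, y* ≈ 175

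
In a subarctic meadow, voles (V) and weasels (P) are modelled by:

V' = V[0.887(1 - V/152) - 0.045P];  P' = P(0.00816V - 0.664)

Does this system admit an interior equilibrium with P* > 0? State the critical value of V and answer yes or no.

Threshold V = 81.4; K > 81.4, so yes, the predator persists.

The predator equation gives dP/dt > 0 only when V > 0.664/0.00816 = 81.4.
Without the predator, V → K = 152. Since 152 > 81.4, the predator can invade and persist.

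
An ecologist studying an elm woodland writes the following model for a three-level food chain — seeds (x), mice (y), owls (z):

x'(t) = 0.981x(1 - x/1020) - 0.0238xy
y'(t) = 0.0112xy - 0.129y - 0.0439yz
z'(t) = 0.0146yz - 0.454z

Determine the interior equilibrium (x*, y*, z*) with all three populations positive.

From dz/dt = 0: 0.0146y* = 0.454, so y* = 31.1.
From dx/dt = 0: 0.981(1 - x*/1020) = 0.0238·31.1, giving x* = 1020·(1 - 0.754) = 250.
From dy/dt = 0: 0.0112·250 - 0.129 = 0.0439z*, so z* = 2.68/0.0439 = 61.

x* ≈ 250, y* ≈ 31.1, z* ≈ 61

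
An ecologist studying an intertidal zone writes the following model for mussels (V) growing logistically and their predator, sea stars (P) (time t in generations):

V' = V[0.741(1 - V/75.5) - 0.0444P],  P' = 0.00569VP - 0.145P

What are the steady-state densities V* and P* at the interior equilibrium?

From dP/dt = 0 with P > 0: 0.00569V* = 0.145, so V* = 25.5.
Substitute into dV/dt = 0: 0.741(1 - 25.5/75.5) = 0.0444P*.
The bracket is 0.662, giving P* = 0.491/0.0444 = 11.1.

V* ≈ 25.5, P* ≈ 11.1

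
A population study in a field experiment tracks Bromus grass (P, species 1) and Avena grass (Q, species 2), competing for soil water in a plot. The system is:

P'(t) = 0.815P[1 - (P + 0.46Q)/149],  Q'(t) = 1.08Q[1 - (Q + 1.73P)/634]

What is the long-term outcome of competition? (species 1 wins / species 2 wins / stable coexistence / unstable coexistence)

species 2 excludes species 1

Compare the nullcline intercepts: K1/α12 = 149/0.46 = 324 < K2 = 634; K2/α21 = 634/1.73 = 366 > K1 = 149.
Since the inequalities point opposite ways, species 2 can invade but species 1 cannot.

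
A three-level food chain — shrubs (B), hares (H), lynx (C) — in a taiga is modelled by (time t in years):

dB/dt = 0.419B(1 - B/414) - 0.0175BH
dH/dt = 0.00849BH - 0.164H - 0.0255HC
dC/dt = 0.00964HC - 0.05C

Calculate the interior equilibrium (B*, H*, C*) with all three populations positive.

From dC/dt = 0: 0.00964H* = 0.05, so H* = 5.19.
From dB/dt = 0: 0.419(1 - B*/414) = 0.0175·5.19, giving B* = 414·(1 - 0.217) = 324.
From dH/dt = 0: 0.00849·324 - 0.164 = 0.0255C*, so C* = 2.59/0.0255 = 102.

B* ≈ 324, H* ≈ 5.19, C* ≈ 102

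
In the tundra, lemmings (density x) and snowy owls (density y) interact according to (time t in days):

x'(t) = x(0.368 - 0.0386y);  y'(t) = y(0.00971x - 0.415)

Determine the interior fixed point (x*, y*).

Set dy/dt = 0 with y > 0: 0.00971x - 0.415 = 0, so x* = 0.415/0.00971 = 42.7.
Set dx/dt = 0 with x > 0: 0.368 - 0.0386y = 0, so y* = 0.368/0.0386 = 9.53.

x* ≈ 42.7, y* ≈ 9.53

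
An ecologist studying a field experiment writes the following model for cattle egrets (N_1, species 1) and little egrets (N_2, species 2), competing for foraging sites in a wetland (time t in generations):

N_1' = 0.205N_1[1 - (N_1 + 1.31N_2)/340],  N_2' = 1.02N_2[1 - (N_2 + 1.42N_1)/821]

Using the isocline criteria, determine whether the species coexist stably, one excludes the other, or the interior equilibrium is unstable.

species 2 excludes species 1

Compare the nullcline intercepts: K1/α12 = 340/1.31 = 260 < K2 = 821; K2/α21 = 821/1.42 = 578 > K1 = 340.
Since the inequalities point opposite ways, species 2 can invade but species 1 cannot.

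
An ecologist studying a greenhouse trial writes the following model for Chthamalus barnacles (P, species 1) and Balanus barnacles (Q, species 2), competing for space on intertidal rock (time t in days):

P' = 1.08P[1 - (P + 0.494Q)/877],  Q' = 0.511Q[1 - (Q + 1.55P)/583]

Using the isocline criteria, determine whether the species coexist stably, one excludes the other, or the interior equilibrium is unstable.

species 1 excludes species 2

Compare the nullcline intercepts: K1/α12 = 877/0.494 = 1780 > K2 = 583; K2/α21 = 583/1.55 = 376 < K1 = 877.
Since the inequalities point opposite ways, species 1 can invade but species 2 cannot.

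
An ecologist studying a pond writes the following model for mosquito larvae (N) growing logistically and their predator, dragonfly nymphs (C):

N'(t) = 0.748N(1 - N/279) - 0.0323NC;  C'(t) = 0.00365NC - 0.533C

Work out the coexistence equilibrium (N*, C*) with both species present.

N* ≈ 146, C* ≈ 11

From dC/dt = 0 with C > 0: 0.00365N* = 0.533, so N* = 146.
Substitute into dN/dt = 0: 0.748(1 - 146/279) = 0.0323C*.
The bracket is 0.477, giving C* = 0.357/0.0323 = 11.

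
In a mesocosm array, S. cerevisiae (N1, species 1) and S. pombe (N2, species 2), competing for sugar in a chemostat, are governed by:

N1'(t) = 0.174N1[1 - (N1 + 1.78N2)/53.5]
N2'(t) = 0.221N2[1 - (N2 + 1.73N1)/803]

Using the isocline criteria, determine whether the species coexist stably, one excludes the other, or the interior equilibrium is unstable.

species 2 excludes species 1

Compare the nullcline intercepts: K1/α12 = 53.5/1.78 = 30.1 < K2 = 803; K2/α21 = 803/1.73 = 464 > K1 = 53.5.
Since the inequalities point opposite ways, species 2 can invade but species 1 cannot.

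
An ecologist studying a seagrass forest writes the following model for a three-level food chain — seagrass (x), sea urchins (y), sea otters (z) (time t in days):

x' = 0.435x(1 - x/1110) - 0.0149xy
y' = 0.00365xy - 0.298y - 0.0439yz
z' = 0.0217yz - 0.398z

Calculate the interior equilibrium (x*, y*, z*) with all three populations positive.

x* ≈ 413, y* ≈ 18.3, z* ≈ 27.5

From dz/dt = 0: 0.0217y* = 0.398, so y* = 18.3.
From dx/dt = 0: 0.435(1 - x*/1110) = 0.0149·18.3, giving x* = 1110·(1 - 0.628) = 413.
From dy/dt = 0: 0.00365·413 - 0.298 = 0.0439z*, so z* = 1.21/0.0439 = 27.5.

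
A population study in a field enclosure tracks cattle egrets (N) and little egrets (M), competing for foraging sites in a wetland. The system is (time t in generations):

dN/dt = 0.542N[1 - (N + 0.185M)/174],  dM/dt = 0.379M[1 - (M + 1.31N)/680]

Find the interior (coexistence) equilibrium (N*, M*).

Setting both brackets to zero gives the nullclines N + 0.185M = 174 and 1.31N + M = 680.
Substituting M = 680 - 1.31N into the first: N(1 - 0.185·1.31) = 174 - 0.185·680.
So N* = 48.2/0.758 = 63.6, and then M* = 680 - 1.31·63.6 = 597.

N* ≈ 63.6, M* ≈ 597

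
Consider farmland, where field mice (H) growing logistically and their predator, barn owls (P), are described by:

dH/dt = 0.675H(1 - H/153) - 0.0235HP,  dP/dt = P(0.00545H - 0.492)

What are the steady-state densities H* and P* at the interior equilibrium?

H* ≈ 90.3, P* ≈ 11.8

From dP/dt = 0 with P > 0: 0.00545H* = 0.492, so H* = 90.3.
Substitute into dH/dt = 0: 0.675(1 - 90.3/153) = 0.0235P*.
The bracket is 0.41, giving P* = 0.277/0.0235 = 11.8.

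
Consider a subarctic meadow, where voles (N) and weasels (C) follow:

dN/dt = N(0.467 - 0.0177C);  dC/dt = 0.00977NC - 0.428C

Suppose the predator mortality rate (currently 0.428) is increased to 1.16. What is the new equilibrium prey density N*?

At the interior fixed point, setting dC/dt = 0 with C > 0 fixes N* = (predator death rate)/(NC coefficient) — independent of the other coefficients.
With the change, N* = 1.16/0.00977 = 119; it rises from 43.8.

N* ≈ 119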